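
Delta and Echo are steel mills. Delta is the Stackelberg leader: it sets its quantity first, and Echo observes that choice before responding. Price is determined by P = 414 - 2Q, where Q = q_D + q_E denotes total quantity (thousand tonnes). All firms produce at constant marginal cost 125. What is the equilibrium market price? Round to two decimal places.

The follower Echo best-responds to any q_D: π_E = (414 - 2Q)q_E - 125q_E.
Follower FOC: 289 - 2q_D - 4q_E = 0, so q_E(q_D) = (289 - 2q_D)/4.
Delta substitutes q_E(q_D) into its own profit: π_D = q_D(414 - 2q_D - (289 - 2q_D)/2) - 125q_D = (539/2 - q_D)q_D - 125q_D.
Leader FOC: 289/2 - 2q_D = 0, so q_D = 289/4.
Then q_E = (289 - 2·(289/4))/4 = 289/8.
Total output Q = 867/8, so price P = 414 - 2·(867/8) = 789/4.

197.25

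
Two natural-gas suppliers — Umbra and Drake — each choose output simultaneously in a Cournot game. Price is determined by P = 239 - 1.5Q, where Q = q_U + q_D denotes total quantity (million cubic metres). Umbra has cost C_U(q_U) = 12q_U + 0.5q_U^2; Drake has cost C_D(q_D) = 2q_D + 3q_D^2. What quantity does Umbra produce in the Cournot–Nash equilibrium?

Umbra's profit: π_U = (239 - 1.5Q)q_U - (12q_U + (1/2)q_U²). Setting ∂π_U/∂q_U = 0: 227 - 4q_U - (3/2)(q_D) = 0.
Drake's first-order condition: 237 - 9q_D - (3/2)(q_U) = 0.
So q_U = (227 - (3/2)q_D)/4 and q_D = (237 - (3/2)q_U)/9.
Solving the pair: q_U = 50, q_D = 18.

50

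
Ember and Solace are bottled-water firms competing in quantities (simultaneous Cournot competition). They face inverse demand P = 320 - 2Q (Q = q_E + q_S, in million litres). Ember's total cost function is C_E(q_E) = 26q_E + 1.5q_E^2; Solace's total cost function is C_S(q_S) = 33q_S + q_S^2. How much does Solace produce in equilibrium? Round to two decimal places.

37.39

Ember's profit: π_E = (320 - 2Q)q_E - (26q_E + (3/2)q_E²). Setting ∂π_E/∂q_E = 0: 294 - 7q_E - 2(q_S) = 0.
Solace's profit: π_S = (320 - 2Q)q_S - (33q_S + q_S²). Setting ∂π_S/∂q_S = 0: 287 - 6q_S - 2(q_E) = 0.
So q_E = (294 - 2q_S)/7 and q_S = (287 - 2q_E)/6.
Solving the pair: q_E = 595/19, q_S = 1421/38.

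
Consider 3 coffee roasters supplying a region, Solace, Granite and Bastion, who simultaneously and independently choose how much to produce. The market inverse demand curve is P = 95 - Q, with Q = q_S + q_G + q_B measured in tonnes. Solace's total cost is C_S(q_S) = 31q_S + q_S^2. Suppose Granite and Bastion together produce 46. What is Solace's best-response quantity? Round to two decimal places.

With rivals' combined output fixed at 46, Solace's profit is π_S = (95 - 46 - q_S)q_S - (31q_S + q_S²) = (49 - q_S)q_S - (31q_S + q_S²).
∂π_S/∂q_S = 18 - 4q_S = 0, so q_S = 9/2.

4.50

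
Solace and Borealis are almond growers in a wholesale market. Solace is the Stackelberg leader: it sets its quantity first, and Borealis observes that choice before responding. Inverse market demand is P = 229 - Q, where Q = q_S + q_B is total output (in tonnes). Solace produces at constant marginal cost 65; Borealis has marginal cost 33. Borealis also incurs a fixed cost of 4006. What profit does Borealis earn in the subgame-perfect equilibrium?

The follower Borealis best-responds to any q_S: π_B = (229 - Q)q_B - 33q_B.
Setting the follower's marginal profit to zero, 196 - q_S - 2q_B = 0, i.e. q_B = (196 - q_S)/2.
Solace substitutes q_B(q_S) into its own profit: π_S = q_S(229 - q_S - (196 - q_S)/2) - 65q_S = (131 - (1/2)q_S)q_S - 65q_S.
Maximising: ∂π_S/∂q_S = 66 - q_S = 0, giving q_S = 66.
Then q_B = (196 - 66)/2 = 65.
Price P = 229 - 131 = 98.
Borealis's profit: (98 - 33)·65 - 4006 = 219.

219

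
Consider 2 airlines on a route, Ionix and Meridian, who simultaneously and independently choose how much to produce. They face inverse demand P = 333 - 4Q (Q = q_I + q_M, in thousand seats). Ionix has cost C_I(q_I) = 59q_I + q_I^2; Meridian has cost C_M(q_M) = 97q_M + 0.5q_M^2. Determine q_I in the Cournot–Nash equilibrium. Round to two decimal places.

20.57

Ionix's profit: π_I = (333 - 4Q)q_I - (59q_I + q_I²). Setting ∂π_I/∂q_I = 0: 274 - 10q_I - 4(q_M) = 0.
Meridian's first-order condition: 236 - 9q_M - 4(q_I) = 0.
Rearranging gives the reaction functions q_I = (274 - 4q_M)/10 and q_M = (236 - 4q_I)/9.
Solving the pair: q_I = 761/37, q_M = 632/37.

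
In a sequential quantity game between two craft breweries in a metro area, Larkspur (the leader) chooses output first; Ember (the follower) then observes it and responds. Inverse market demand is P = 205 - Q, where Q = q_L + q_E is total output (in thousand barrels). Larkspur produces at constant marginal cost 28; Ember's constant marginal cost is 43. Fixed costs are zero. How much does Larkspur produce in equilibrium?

The follower Ember best-responds to any q_L: π_E = (205 - Q)q_E - 43q_E.
∂π_E/∂q_E = 162 - q_L - 2q_E = 0 gives the reaction function q_E = (162 - q_L)/2.
Larkspur substitutes q_E(q_L) into its own profit: π_L = q_L(205 - q_L - (162 - q_L)/2) - 28q_L = (124 - (1/2)q_L)q_L - 28q_L.
The leader's first-order condition 96 - q_L = 0 yields q_L = 96.
Then q_E = (162 - 96)/2 = 33.

96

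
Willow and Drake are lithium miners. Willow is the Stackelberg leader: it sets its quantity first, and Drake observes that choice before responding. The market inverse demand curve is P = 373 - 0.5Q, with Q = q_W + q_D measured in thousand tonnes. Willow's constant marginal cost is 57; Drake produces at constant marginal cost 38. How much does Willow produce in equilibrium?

297

The follower Drake best-responds to any q_W: π_D = (373 - 0.5Q)q_D - 38q_D.
Setting the follower's marginal profit to zero, 335 - (1/2)q_W - q_D = 0, i.e. q_D = (335 - (1/2)q_W).
The leader anticipates this reaction. Substituting into P = 373 - 0.5Q gives P = 411/2 - (1/4)q_W, so π_W = (411/2 - (1/4)q_W)q_W - 57q_W.
Leader FOC: 297/2 - (1/2)q_W = 0, so q_W = 297.
Then q_D = (335 - (1/2)·297) = 373/2.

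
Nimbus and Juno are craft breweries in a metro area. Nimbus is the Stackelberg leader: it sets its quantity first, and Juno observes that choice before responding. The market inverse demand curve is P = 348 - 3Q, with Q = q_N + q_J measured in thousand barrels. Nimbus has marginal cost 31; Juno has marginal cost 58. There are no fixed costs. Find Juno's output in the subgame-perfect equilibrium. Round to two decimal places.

Solve by backward induction. Given q_N, the follower Juno maximises π_J = (348 - 3q_N - 3q_J)q_J - 58q_J.
Setting the follower's marginal profit to zero, 290 - 3q_N - 6q_J = 0, i.e. q_J = (290 - 3q_N)/6.
The leader anticipates this reaction. Substituting into P = 348 - 3Q gives P = 203 - (3/2)q_N, so π_N = (203 - (3/2)q_N)q_N - 31q_N.
Maximising: ∂π_N/∂q_N = 172 - 3q_N = 0, giving q_N = 172/3.
Then q_J = (290 - 3·(172/3))/6 = 59/3.

19.67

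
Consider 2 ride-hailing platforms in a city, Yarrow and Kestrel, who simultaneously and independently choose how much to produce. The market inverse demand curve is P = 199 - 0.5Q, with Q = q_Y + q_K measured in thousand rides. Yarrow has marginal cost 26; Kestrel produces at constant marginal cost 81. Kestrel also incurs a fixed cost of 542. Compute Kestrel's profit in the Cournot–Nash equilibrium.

Yarrow's profit: π_Y = (199 - 0.5Q)q_Y - (26q_Y). Setting ∂π_Y/∂q_Y = 0: 173 - q_Y - (1/2)(q_K) = 0.
Kestrel's first-order condition: 118 - q_K - (1/2)(q_Y) = 0.
Best responses: q_Y = (173 - (1/2)q_K), q_K = (118 - (1/2)q_Y).
Substituting one into the other gives q_Y = 152 and q_K = 42.
Price P = 199 - (1/2)·194 = 102.
Kestrel's profit: (102 - 81)·42 - 542 = 340.

340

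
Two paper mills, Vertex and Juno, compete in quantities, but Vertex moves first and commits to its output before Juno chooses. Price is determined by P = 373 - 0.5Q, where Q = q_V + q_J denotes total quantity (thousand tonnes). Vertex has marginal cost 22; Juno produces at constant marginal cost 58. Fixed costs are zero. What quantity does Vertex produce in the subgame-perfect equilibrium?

Solve by backward induction. Given q_V, the follower Juno maximises π_J = (373 - (1/2)q_V - (1/2)q_J)q_J - 58q_J.
Setting the follower's marginal profit to zero, 315 - (1/2)q_V - q_J = 0, i.e. q_J = (315 - (1/2)q_V).
The leader anticipates this reaction. Substituting into P = 373 - 0.5Q gives P = 431/2 - (1/4)q_V, so π_V = (431/2 - (1/4)q_V)q_V - 22q_V.
The leader's first-order condition 387/2 - (1/2)q_V = 0 yields q_V = 387.
Then q_J = (315 - (1/2)·387) = 243/2.

387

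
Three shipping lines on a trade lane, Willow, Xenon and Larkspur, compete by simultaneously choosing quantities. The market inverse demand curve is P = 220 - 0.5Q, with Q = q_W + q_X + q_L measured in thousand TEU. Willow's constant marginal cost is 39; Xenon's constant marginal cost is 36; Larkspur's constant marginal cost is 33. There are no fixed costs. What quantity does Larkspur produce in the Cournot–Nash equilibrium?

98

Willow's profit: π_W = (220 - 0.5Q)q_W - (39q_W). Setting ∂π_W/∂q_W = 0: 181 - q_W - (1/2)(q_X + q_L) = 0.
Xenon's profit: π_X = (220 - 0.5Q)q_X - (36q_X). Setting ∂π_X/∂q_X = 0: 184 - q_X - (1/2)(q_W + q_L) = 0.
Larkspur's profit: π_L = (220 - 0.5Q)q_L - (33q_L). Setting ∂π_L/∂q_L = 0: 187 - q_L - (1/2)(q_W + q_X) = 0.
Adding the 3 conditions: 552 − Q − Q = 0, i.e. Q = 276.
Back-substituting: q_W = (181 − 138)/(1/2) = 86, q_X = (184 − 138)/(1/2) = 92, q_L = (187 − 138)/(1/2) = 98.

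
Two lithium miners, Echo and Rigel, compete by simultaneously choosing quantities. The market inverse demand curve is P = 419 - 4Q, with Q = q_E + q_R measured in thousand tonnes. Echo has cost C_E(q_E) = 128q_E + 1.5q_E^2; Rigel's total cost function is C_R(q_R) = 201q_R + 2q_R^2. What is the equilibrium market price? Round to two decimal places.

286.10

Echo's profit: π_E = (419 - 4Q)q_E - (128q_E + (3/2)q_E²). Setting ∂π_E/∂q_E = 0: 291 - 11q_E - 4(q_R) = 0.
Rigel's profit: π_R = (419 - 4Q)q_R - (201q_R + 2q_R²). Setting ∂π_R/∂q_R = 0: 218 - 12q_R - 4(q_E) = 0.
Rearranging gives the reaction functions q_E = (291 - 4q_R)/11 and q_R = (218 - 4q_E)/12.
Substituting one into the other gives q_E = 655/29 and q_R = 617/58.
Total output Q = 1927/58, so price P = 419 - 4·(1927/58) = 286.1034.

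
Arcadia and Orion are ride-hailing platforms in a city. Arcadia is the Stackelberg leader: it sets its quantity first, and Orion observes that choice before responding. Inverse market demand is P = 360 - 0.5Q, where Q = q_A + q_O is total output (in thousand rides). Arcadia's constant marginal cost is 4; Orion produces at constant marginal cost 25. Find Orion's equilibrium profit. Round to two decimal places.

10731.13

Solve by backward induction. Given q_A, the follower Orion maximises π_O = (360 - (1/2)q_A - (1/2)q_O)q_O - 25q_O.
Follower FOC: 335 - (1/2)q_A - q_O = 0, so q_O(q_A) = (335 - (1/2)q_A).
The leader anticipates this reaction. Substituting into P = 360 - 0.5Q gives P = 385/2 - (1/4)q_A, so π_A = (385/2 - (1/4)q_A)q_A - 4q_A.
Maximising: ∂π_A/∂q_A = 377/2 - (1/2)q_A = 0, giving q_A = 377.
Then q_O = (335 - (1/2)·377) = 293/2.
Price P = 360 - (1/2)·(1047/2) = 393/4.
Orion's profit: (393/4 - 25)·(293/2) = 10731.1250.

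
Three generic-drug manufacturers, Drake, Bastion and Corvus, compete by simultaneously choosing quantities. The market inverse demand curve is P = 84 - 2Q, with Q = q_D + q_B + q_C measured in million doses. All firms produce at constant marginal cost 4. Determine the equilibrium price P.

24

A representative firm's profit is π_i = q_i(84 - 2Q) - 4q_i.
First-order condition (treating rivals' output as given): 80 - 4q_i - 2·Σ_{j≠i} q_j = 0.
By symmetry each firm produces the same amount; substituting Σ_{j≠i} q_j = 2q_i yields q_i = 80/8 = 10.
Total output Q = 30, so price P = 84 - 2·30 = 24.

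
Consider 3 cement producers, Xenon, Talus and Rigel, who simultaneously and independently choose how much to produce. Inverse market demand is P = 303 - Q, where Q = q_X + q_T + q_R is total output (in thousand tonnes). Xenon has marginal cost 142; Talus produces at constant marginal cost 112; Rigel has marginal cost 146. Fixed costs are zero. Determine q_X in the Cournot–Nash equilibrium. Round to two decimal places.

Xenon's profit: π_X = (303 - Q)q_X - (142q_X). Setting ∂π_X/∂q_X = 0: 161 - 2q_X - (q_T + q_R) = 0.
Talus's profit: π_T = (303 - Q)q_T - (112q_T). Setting ∂π_T/∂q_T = 0: 191 - 2q_T - (q_X + q_R) = 0.
Rigel's first-order condition: 157 - 2q_R - (q_X + q_T) = 0.
Summing all 3 equations gives 509 − 4Q = 0, hence Q = 509/4.
Back-substituting: q_X = (161 − 509/4) = 135/4, q_T = (191 − 509/4) = 255/4, q_R = (157 − 509/4) = 119/4.

33.75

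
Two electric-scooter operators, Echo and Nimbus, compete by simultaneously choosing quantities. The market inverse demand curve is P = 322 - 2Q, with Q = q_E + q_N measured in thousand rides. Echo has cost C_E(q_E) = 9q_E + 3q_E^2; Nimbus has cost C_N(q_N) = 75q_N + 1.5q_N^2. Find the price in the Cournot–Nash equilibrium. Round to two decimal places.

214.70

Echo's profit: π_E = (322 - 2Q)q_E - (9q_E + 3q_E²). Setting ∂π_E/∂q_E = 0: 313 - 10q_E - 2(q_N) = 0.
Nimbus's first-order condition: 247 - 7q_N - 2(q_E) = 0.
Rearranging gives the reaction functions q_E = (313 - 2q_N)/10 and q_N = (247 - 2q_E)/7.
Solving the pair: q_E = 1697/66, q_N = 922/33.
Total output Q = 53.6515, so price P = 322 - 2·53.6515 = 214.6970.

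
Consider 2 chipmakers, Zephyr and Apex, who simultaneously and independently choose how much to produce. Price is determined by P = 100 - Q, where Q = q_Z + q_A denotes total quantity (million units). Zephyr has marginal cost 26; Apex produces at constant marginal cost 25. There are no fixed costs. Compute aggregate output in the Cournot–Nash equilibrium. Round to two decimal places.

49.67

Zephyr's profit: π_Z = (100 - Q)q_Z - (26q_Z). Setting ∂π_Z/∂q_Z = 0: 74 - 2q_Z - (q_A) = 0.
Apex's profit: π_A = (100 - Q)q_A - (25q_A). Setting ∂π_A/∂q_A = 0: 75 - 2q_A - (q_Z) = 0.
Best responses: q_Z = (74 - q_A)/2, q_A = (75 - q_Z)/2.
Substituting one into the other gives q_Z = 73/3 and q_A = 76/3.
Total output Q = 73/3 + 76/3 = 149/3.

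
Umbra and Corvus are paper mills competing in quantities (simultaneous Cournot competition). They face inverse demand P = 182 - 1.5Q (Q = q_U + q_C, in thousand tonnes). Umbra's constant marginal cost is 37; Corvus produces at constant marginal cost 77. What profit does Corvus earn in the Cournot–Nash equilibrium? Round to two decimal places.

312.96

Umbra's profit: π_U = (182 - 1.5Q)q_U - (37q_U). Setting ∂π_U/∂q_U = 0: 145 - 3q_U - (3/2)(q_C) = 0.
Corvus's first-order condition: 105 - 3q_C - (3/2)(q_U) = 0.
So q_U = (145 - (3/2)q_C)/3 and q_C = (105 - (3/2)q_U)/3.
Solving the pair: q_U = 370/9, q_C = 130/9.
Price P = 182 - (3/2)·(500/9) = 296/3.
Corvus's profit: (296/3 - 77)·(130/9) = 312.9630.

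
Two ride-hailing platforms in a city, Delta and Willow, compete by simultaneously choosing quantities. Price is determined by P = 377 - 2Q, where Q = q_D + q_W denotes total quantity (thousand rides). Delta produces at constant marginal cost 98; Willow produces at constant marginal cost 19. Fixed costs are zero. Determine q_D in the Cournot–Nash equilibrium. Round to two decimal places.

33.33

Delta's profit: π_D = (377 - 2Q)q_D - (98q_D). Setting ∂π_D/∂q_D = 0: 279 - 4q_D - 2(q_W) = 0.
Willow's first-order condition: 358 - 4q_W - 2(q_D) = 0.
Rearranging gives the reaction functions q_D = (279 - 2q_W)/4 and q_W = (358 - 2q_D)/4.
Substituting one into the other gives q_D = 100/3 and q_W = 437/6.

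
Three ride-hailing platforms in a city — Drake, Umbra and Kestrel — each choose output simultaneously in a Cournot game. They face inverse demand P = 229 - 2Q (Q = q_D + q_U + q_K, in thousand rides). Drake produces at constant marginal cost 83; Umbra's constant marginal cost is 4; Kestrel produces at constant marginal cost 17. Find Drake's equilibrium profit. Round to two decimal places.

0.03

Drake's profit: π_D = (229 - 2Q)q_D - (83q_D). Setting ∂π_D/∂q_D = 0: 146 - 4q_D - 2(q_U + q_K) = 0.
Umbra's first-order condition: 225 - 4q_U - 2(q_D + q_K) = 0.
Kestrel's first-order condition: 212 - 4q_K - 2(q_D + q_U) = 0.
Adding the 3 first-order conditions: 583 − 8Q = 0, so Q = 583/8.
Back-substituting: q_D = (146 − 583/4)/2 = 1/8, q_U = (225 − 583/4)/2 = 317/8, q_K = (212 − 583/4)/2 = 265/8.
Price P = 229 - 2·(583/8) = 333/4.
Drake's profit: (333/4 - 83)·(1/8) = 1/32.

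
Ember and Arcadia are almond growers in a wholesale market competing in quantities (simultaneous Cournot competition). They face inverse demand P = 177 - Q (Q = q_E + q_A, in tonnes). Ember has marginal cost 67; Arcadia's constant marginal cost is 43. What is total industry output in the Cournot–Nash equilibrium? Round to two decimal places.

Ember's profit: π_E = (177 - Q)q_E - (67q_E). Setting ∂π_E/∂q_E = 0: 110 - 2q_E - (q_A) = 0.
Arcadia's profit: π_A = (177 - Q)q_A - (43q_A). Setting ∂π_A/∂q_A = 0: 134 - 2q_A - (q_E) = 0.
Best responses: q_E = (110 - q_A)/2, q_A = (134 - q_E)/2.
Substituting one into the other gives q_E = 86/3 and q_A = 158/3.
Total output Q = 86/3 + 158/3 = 244/3.

81.33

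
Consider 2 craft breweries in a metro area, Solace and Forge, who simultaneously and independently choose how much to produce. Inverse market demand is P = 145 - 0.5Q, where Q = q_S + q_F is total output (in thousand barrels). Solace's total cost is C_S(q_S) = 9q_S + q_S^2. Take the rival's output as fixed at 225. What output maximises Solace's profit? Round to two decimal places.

7.83

With the rival's output fixed at 225, Solace's profit is π_S = (145 - (1/2)·225 - (1/2)q_S)q_S - (9q_S + q_S²) = (65/2 - (1/2)q_S)q_S - (9q_S + q_S²).
∂π_S/∂q_S = 47/2 - 3q_S = 0, so q_S = 47/6.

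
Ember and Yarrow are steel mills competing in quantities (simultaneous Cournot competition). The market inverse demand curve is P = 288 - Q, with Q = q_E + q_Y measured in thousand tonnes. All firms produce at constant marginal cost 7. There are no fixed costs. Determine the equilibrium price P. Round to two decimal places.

Each firm earns π_i = (288 - Q)q_i - 7q_i.
First-order condition (treating rivals' output as given): 281 - 2q_i - q_j = 0.
With identical firms every q_j equals q_i, so q_j = q_i and 281 = 3q_i, giving q_i = 281/3.
Total output Q = 562/3, so price P = 288 - 562/3 = 302/3.

100.67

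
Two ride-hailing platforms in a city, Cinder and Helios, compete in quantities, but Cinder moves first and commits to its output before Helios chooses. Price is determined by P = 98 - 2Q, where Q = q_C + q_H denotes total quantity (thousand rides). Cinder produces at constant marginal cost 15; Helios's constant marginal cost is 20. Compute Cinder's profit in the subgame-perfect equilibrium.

The follower Helios best-responds to any q_C: π_H = (98 - 2Q)q_H - 20q_H.
∂π_H/∂q_H = 78 - 2q_C - 4q_H = 0 gives the reaction function q_H = (78 - 2q_C)/4.
The leader anticipates this reaction. Substituting into P = 98 - 2Q gives P = 59 - q_C, so π_C = (59 - q_C)q_C - 15q_C.
Leader FOC: 44 - 2q_C = 0, so q_C = 22.
Then q_H = (78 - 2·22)/4 = 17/2.
Price P = 98 - 2·(61/2) = 37.
Cinder's profit: (37 - 15)·22 = 484.

484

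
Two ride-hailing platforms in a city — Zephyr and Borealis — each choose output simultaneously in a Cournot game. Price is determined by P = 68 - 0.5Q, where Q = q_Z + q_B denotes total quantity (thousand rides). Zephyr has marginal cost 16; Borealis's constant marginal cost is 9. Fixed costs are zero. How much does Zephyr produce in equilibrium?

30

Zephyr's profit: π_Z = (68 - 0.5Q)q_Z - (16q_Z). Setting ∂π_Z/∂q_Z = 0: 52 - q_Z - (1/2)(q_B) = 0.
Borealis's profit: π_B = (68 - 0.5Q)q_B - (9q_B). Setting ∂π_B/∂q_B = 0: 59 - q_B - (1/2)(q_Z) = 0.
Best responses: q_Z = (52 - (1/2)q_B), q_B = (59 - (1/2)q_Z).
Solving the pair: q_Z = 30, q_B = 44.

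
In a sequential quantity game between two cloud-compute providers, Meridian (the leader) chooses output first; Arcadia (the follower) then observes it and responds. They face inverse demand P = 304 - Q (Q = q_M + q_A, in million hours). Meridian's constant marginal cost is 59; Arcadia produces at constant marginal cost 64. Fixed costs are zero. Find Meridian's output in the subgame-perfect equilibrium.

125

The follower Arcadia best-responds to any q_M: π_A = (304 - Q)q_A - 64q_A.
∂π_A/∂q_A = 240 - q_M - 2q_A = 0 gives the reaction function q_A = (240 - q_M)/2.
The leader anticipates this reaction. Substituting into P = 304 - Q gives P = 184 - (1/2)q_M, so π_M = (184 - (1/2)q_M)q_M - 59q_M.
The leader's first-order condition 125 - q_M = 0 yields q_M = 125.
Then q_A = (240 - 125)/2 = 115/2.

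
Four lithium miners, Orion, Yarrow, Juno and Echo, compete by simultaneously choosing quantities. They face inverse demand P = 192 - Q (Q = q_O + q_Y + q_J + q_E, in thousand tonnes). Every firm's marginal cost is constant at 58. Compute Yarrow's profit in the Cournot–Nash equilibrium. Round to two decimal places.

Each firm earns π_i = (192 - Q)q_i - 58q_i.
Setting ∂π_i/∂q_i = 0 with rivals' quantities fixed: 134 - 2q_i - Σ_{j≠i} q_j = 0.
With identical firms every q_j equals q_i, so Σ_{j≠i} q_j = 3q_i and 134 = 5q_i, giving q_i = 134/5.
Price P = 192 - 536/5 = 424/5.
Yarrow's profit: (424/5 - 58)·(134/5) = 718.2400.

718.24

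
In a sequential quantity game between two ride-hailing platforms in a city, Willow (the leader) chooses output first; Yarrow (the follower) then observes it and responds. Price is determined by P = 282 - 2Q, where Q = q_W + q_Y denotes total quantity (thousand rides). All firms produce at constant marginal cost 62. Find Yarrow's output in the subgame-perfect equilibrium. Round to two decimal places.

The follower Yarrow best-responds to any q_W: π_Y = (282 - 2Q)q_Y - 62q_Y.
Setting the follower's marginal profit to zero, 220 - 2q_W - 4q_Y = 0, i.e. q_Y = (220 - 2q_W)/4.
Willow substitutes q_Y(q_W) into its own profit: π_W = q_W(282 - 2q_W - (220 - 2q_W)/2) - 62q_W = (172 - q_W)q_W - 62q_W.
Leader FOC: 110 - 2q_W = 0, so q_W = 55.
Then q_Y = (220 - 2·55)/4 = 55/2.

27.50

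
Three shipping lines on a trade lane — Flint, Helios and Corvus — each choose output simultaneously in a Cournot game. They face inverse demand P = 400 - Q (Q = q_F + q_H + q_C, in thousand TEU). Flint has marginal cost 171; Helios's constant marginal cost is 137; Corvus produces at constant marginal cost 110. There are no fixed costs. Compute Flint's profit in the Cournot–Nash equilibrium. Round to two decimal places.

Flint's profit: π_F = (400 - Q)q_F - (171q_F). Setting ∂π_F/∂q_F = 0: 229 - 2q_F - (q_H + q_C) = 0.
Helios's profit: π_H = (400 - Q)q_H - (137q_H). Setting ∂π_H/∂q_H = 0: 263 - 2q_H - (q_F + q_C) = 0.
Corvus's profit: π_C = (400 - Q)q_C - (110q_C). Setting ∂π_C/∂q_C = 0: 290 - 2q_C - (q_F + q_H) = 0.
Adding the 3 first-order conditions: 782 − 4Q = 0, so Q = 391/2.
Back-substituting: q_F = (229 − 391/2) = 67/2, q_H = (263 − 391/2) = 135/2, q_C = (290 − 391/2) = 189/2.
Price P = 400 - 391/2 = 409/2.
Flint's profit: (409/2 - 171)·(67/2) = 1122.2500.

1122.25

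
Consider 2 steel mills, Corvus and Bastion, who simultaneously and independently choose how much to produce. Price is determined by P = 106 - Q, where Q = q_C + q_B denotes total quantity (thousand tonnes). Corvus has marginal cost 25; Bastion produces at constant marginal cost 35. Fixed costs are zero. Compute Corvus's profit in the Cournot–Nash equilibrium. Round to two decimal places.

Corvus's profit: π_C = (106 - Q)q_C - (25q_C). Setting ∂π_C/∂q_C = 0: 81 - 2q_C - (q_B) = 0.
Bastion's first-order condition: 71 - 2q_B - (q_C) = 0.
Rearranging gives the reaction functions q_C = (81 - q_B)/2 and q_B = (71 - q_C)/2.
Substituting one into the other gives q_C = 91/3 and q_B = 61/3.
Price P = 106 - 152/3 = 166/3.
Corvus's profit: (166/3 - 25)·(91/3) = 920.1111.

920.11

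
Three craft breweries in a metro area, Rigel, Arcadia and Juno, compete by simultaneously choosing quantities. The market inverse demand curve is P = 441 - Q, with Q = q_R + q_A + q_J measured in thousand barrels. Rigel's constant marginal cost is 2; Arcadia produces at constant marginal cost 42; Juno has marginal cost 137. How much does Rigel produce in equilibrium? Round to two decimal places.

153.50

Rigel's profit: π_R = (441 - Q)q_R - (2q_R). Setting ∂π_R/∂q_R = 0: 439 - 2q_R - (q_A + q_J) = 0.
Arcadia's profit: π_A = (441 - Q)q_A - (42q_A). Setting ∂π_A/∂q_A = 0: 399 - 2q_A - (q_R + q_J) = 0.
Juno's first-order condition: 304 - 2q_J - (q_R + q_A) = 0.
Adding the 3 conditions: 1142 − 2Q − 2Q = 0, i.e. Q = 571/2.
Back-substituting: q_R = (439 − 571/2) = 307/2, q_A = (399 − 571/2) = 227/2, q_J = (304 − 571/2) = 37/2.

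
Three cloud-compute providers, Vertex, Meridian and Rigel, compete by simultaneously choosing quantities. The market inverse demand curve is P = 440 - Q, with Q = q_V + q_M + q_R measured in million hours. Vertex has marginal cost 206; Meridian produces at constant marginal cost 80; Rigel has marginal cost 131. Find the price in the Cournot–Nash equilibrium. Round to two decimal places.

214.25

Vertex's profit: π_V = (440 - Q)q_V - (206q_V). Setting ∂π_V/∂q_V = 0: 234 - 2q_V - (q_M + q_R) = 0.
Meridian's first-order condition: 360 - 2q_M - (q_V + q_R) = 0.
Rigel's profit: π_R = (440 - Q)q_R - (131q_R). Setting ∂π_R/∂q_R = 0: 309 - 2q_R - (q_V + q_M) = 0.
Adding the 3 conditions: 903 − 2Q − 2Q = 0, i.e. Q = 903/4.
Back-substituting: q_V = (234 − 903/4) = 33/4, q_M = (360 − 903/4) = 537/4, q_R = (309 − 903/4) = 333/4.
Total output Q = 903/4, so price P = 440 - 903/4 = 857/4.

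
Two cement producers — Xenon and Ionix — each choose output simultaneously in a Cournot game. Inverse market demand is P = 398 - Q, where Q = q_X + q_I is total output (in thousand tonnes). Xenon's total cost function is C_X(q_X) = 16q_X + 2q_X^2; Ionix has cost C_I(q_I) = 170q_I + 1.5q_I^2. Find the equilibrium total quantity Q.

92

Xenon's profit: π_X = (398 - Q)q_X - (16q_X + 2q_X²). Setting ∂π_X/∂q_X = 0: 382 - 6q_X - (q_I) = 0.
Ionix's first-order condition: 228 - 5q_I - (q_X) = 0.
Best responses: q_X = (382 - q_I)/6, q_I = (228 - q_X)/5.
Substituting one into the other gives q_X = 58 and q_I = 34.
Total output Q = 58 + 34 = 92.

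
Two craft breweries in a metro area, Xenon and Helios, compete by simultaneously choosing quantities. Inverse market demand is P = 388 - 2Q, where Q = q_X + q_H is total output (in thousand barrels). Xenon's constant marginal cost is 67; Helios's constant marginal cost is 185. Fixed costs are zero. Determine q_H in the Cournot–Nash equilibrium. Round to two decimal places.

Xenon's profit: π_X = (388 - 2Q)q_X - (67q_X). Setting ∂π_X/∂q_X = 0: 321 - 4q_X - 2(q_H) = 0.
Helios's profit: π_H = (388 - 2Q)q_H - (185q_H). Setting ∂π_H/∂q_H = 0: 203 - 4q_H - 2(q_X) = 0.
Best responses: q_X = (321 - 2q_H)/4, q_H = (203 - 2q_X)/4.
Solving the pair: q_X = 439/6, q_H = 85/6.

14.17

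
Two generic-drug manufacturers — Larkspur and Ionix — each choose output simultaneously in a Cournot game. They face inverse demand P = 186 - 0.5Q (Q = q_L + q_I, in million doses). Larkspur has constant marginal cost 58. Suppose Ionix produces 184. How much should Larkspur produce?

With the rival's output fixed at 184, Larkspur's profit is π_L = (186 - (1/2)·184 - (1/2)q_L)q_L - (58q_L) = (94 - (1/2)q_L)q_L - (58q_L).
∂π_L/∂q_L = 36 - q_L = 0, so q_L = 36.

36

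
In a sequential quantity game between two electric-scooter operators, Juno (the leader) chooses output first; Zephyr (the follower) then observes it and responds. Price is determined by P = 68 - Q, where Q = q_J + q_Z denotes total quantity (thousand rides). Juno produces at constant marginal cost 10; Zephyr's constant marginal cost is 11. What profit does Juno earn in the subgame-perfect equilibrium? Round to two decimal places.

The follower Zephyr best-responds to any q_J: π_Z = (68 - Q)q_Z - 11q_Z.
Setting the follower's marginal profit to zero, 57 - q_J - 2q_Z = 0, i.e. q_Z = (57 - q_J)/2.
The leader anticipates this reaction. Substituting into P = 68 - Q gives P = 79/2 - (1/2)q_J, so π_J = (79/2 - (1/2)q_J)q_J - 10q_J.
Maximising: ∂π_J/∂q_J = 59/2 - q_J = 0, giving q_J = 59/2.
Then q_Z = (57 - 59/2)/2 = 55/4.
Price P = 68 - 173/4 = 99/4.
Juno's profit: (99/4 - 10)·(59/2) = 435.1250.

435.13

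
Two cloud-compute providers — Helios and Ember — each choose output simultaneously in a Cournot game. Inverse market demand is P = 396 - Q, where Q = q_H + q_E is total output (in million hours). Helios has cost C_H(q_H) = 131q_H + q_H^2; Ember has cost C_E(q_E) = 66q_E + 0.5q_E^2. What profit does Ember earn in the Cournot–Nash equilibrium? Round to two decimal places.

13797.83

Helios's profit: π_H = (396 - Q)q_H - (131q_H + q_H²). Setting ∂π_H/∂q_H = 0: 265 - 4q_H - (q_E) = 0.
Ember's profit: π_E = (396 - Q)q_E - (66q_E + (1/2)q_E²). Setting ∂π_E/∂q_E = 0: 330 - 3q_E - (q_H) = 0.
Rearranging gives the reaction functions q_H = (265 - q_E)/4 and q_E = (330 - q_H)/3.
Substituting one into the other gives q_H = 465/11 and q_E = 1055/11.
Price P = 396 - 1520/11 = 257.8182.
Ember's profit: 257.8182·(1055/11) - 66·(1055/11) - (1/2)(1055/11)² = 13797.8306.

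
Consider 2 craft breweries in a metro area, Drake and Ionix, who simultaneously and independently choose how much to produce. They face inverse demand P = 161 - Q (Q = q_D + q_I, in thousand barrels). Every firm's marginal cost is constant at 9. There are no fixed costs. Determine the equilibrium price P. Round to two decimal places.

59.67

Each firm earns π_i = (161 - Q)q_i - 9q_i.
First-order condition (treating rivals' output as given): 152 - 2q_i - q_j = 0.
With identical firms every q_j equals q_i, so q_j = q_i and 152 = 3q_i, giving q_i = 152/3.
Total output Q = 304/3, so price P = 161 - 304/3 = 179/3.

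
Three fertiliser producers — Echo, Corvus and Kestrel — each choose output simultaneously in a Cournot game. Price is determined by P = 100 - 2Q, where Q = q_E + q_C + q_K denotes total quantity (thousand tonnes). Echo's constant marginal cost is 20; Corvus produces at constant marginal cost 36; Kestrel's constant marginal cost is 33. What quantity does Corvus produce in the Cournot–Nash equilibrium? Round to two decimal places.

Echo's profit: π_E = (100 - 2Q)q_E - (20q_E). Setting ∂π_E/∂q_E = 0: 80 - 4q_E - 2(q_C + q_K) = 0.
Corvus's profit: π_C = (100 - 2Q)q_C - (36q_C). Setting ∂π_C/∂q_C = 0: 64 - 4q_C - 2(q_E + q_K) = 0.
Kestrel's first-order condition: 67 - 4q_K - 2(q_E + q_C) = 0.
Adding the 3 first-order conditions: 211 − 8Q = 0, so Q = 211/8.
Back-substituting: q_E = (80 − 211/4)/2 = 109/8, q_C = (64 − 211/4)/2 = 45/8, q_K = (67 − 211/4)/2 = 57/8.

5.63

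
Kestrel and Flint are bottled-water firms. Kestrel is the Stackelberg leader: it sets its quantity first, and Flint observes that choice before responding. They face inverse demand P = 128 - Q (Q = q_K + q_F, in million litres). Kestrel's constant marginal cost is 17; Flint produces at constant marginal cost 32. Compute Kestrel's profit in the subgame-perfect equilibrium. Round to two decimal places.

1984.50

The follower Flint best-responds to any q_K: π_F = (128 - Q)q_F - 32q_F.
Follower FOC: 96 - q_K - 2q_F = 0, so q_F(q_K) = (96 - q_K)/2.
The leader anticipates this reaction. Substituting into P = 128 - Q gives P = 80 - (1/2)q_K, so π_K = (80 - (1/2)q_K)q_K - 17q_K.
Maximising: ∂π_K/∂q_K = 63 - q_K = 0, giving q_K = 63.
Then q_F = (96 - 63)/2 = 33/2.
Price P = 128 - 159/2 = 97/2.
Kestrel's profit: (97/2 - 17)·63 = 1984.5000.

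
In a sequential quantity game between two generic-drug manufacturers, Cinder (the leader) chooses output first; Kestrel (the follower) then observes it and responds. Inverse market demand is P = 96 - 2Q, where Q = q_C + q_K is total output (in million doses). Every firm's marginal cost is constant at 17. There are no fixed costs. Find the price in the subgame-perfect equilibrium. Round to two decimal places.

36.75

The follower Kestrel best-responds to any q_C: π_K = (96 - 2Q)q_K - 17q_K.
Follower FOC: 79 - 2q_C - 4q_K = 0, so q_K(q_C) = (79 - 2q_C)/4.
The leader anticipates this reaction. Substituting into P = 96 - 2Q gives P = 113/2 - q_C, so π_C = (113/2 - q_C)q_C - 17q_C.
The leader's first-order condition 79/2 - 2q_C = 0 yields q_C = 79/4.
Then q_K = (79 - 2·(79/4))/4 = 79/8.
Total output Q = 237/8, so price P = 96 - 2·(237/8) = 147/4.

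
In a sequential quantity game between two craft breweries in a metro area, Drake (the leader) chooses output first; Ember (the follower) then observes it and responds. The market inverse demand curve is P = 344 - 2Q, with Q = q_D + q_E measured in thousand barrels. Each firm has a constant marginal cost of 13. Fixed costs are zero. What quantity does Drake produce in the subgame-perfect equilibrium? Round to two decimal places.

82.75

Solve by backward induction. Given q_D, the follower Ember maximises π_E = (344 - 2q_D - 2q_E)q_E - 13q_E.
Setting the follower's marginal profit to zero, 331 - 2q_D - 4q_E = 0, i.e. q_E = (331 - 2q_D)/4.
Drake substitutes q_E(q_D) into its own profit: π_D = q_D(344 - 2q_D - (331 - 2q_D)/2) - 13q_D = (357/2 - q_D)q_D - 13q_D.
Leader FOC: 331/2 - 2q_D = 0, so q_D = 331/4.
Then q_E = (331 - 2·(331/4))/4 = 331/8.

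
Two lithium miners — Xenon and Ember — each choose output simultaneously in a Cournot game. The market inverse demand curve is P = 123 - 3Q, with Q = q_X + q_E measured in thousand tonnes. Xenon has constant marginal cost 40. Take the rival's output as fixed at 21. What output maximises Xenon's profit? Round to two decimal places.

With the rival's output fixed at 21, Xenon's profit is π_X = (123 - 3·21 - 3q_X)q_X - (40q_X) = (60 - 3q_X)q_X - (40q_X).
∂π_X/∂q_X = 20 - 6q_X = 0, so q_X = 10/3.

3.33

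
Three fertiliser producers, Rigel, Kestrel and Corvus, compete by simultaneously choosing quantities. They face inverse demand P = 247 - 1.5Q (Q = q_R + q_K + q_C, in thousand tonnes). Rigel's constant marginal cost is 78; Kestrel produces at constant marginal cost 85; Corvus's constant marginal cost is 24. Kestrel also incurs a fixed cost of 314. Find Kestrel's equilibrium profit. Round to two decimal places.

54.17

Rigel's profit: π_R = (247 - 1.5Q)q_R - (78q_R). Setting ∂π_R/∂q_R = 0: 169 - 3q_R - (3/2)(q_K + q_C) = 0.
Kestrel's profit: π_K = (247 - 1.5Q)q_K - (85q_K). Setting ∂π_K/∂q_K = 0: 162 - 3q_K - (3/2)(q_R + q_C) = 0.
Corvus's profit: π_C = (247 - 1.5Q)q_C - (24q_C). Setting ∂π_C/∂q_C = 0: 223 - 3q_C - (3/2)(q_R + q_K) = 0.
Adding the 3 first-order conditions: 554 − 6Q = 0, so Q = 277/3.
Back-substituting: q_R = (169 − 277/2)/(3/2) = 61/3, q_K = (162 − 277/2)/(3/2) = 47/3, q_C = (223 − 277/2)/(3/2) = 169/3.
Price P = 247 - (3/2)·(277/3) = 217/2.
Kestrel's profit: (217/2 - 85)·(47/3) - 314 = 325/6.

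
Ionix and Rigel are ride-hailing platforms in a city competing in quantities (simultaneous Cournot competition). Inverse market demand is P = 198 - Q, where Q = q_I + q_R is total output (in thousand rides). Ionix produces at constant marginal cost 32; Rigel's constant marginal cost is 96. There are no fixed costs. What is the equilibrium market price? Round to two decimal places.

108.67

Ionix's profit: π_I = (198 - Q)q_I - (32q_I). Setting ∂π_I/∂q_I = 0: 166 - 2q_I - (q_R) = 0.
Rigel's first-order condition: 102 - 2q_R - (q_I) = 0.
So q_I = (166 - q_R)/2 and q_R = (102 - q_I)/2.
Substituting one into the other gives q_I = 230/3 and q_R = 38/3.
Total output Q = 268/3, so price P = 198 - 268/3 = 326/3.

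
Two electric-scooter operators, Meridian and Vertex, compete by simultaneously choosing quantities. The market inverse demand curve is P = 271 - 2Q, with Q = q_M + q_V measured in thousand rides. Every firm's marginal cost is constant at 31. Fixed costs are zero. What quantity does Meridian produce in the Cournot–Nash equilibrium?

40

A representative firm's profit is π_i = q_i(271 - 2Q) - 31q_i.
Setting ∂π_i/∂q_i = 0 with rivals' quantities fixed: 240 - 4q_i - 2q_j = 0.
By symmetry each firm produces the same amount; substituting q_j = q_i yields q_i = 240/6 = 40.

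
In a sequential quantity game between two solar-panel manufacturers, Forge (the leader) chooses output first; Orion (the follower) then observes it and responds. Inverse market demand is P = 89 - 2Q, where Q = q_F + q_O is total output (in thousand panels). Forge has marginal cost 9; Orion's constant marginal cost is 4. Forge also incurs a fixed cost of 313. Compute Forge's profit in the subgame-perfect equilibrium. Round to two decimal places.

The follower Orion best-responds to any q_F: π_O = (89 - 2Q)q_O - 4q_O.
∂π_O/∂q_O = 85 - 2q_F - 4q_O = 0 gives the reaction function q_O = (85 - 2q_F)/4.
The leader anticipates this reaction. Substituting into P = 89 - 2Q gives P = 93/2 - q_F, so π_F = (93/2 - q_F)q_F - 9q_F.
Leader FOC: 75/2 - 2q_F = 0, so q_F = 75/4.
Then q_O = (85 - 2·(75/4))/4 = 95/8.
Price P = 89 - 2·(245/8) = 111/4.
Forge's profit: (111/4 - 9)·(75/4) - 313 = 617/16.

38.56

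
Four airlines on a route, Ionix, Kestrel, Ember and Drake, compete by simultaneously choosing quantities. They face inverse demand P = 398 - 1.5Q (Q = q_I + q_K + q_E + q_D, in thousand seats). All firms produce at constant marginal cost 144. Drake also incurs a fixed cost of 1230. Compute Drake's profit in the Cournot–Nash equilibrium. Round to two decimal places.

490.43

Each firm earns π_i = (398 - 1.5Q)q_i - 144q_i.
First-order condition (treating rivals' output as given): 254 - 3q_i - (3/2)·Σ_{j≠i} q_j = 0.
By symmetry each firm produces the same amount; substituting Σ_{j≠i} q_j = 3q_i yields q_i = 254/(15/2) = 508/15.
Price P = 398 - (3/2)·135.4667 = 974/5.
Drake's profit: (974/5 - 144)·(508/15) - 1230 = 490.4267.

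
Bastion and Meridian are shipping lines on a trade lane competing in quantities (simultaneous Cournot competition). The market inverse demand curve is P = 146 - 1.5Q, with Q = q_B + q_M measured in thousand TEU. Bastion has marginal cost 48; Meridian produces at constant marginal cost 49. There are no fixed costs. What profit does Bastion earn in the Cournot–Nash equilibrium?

Bastion's profit: π_B = (146 - 1.5Q)q_B - (48q_B). Setting ∂π_B/∂q_B = 0: 98 - 3q_B - (3/2)(q_M) = 0.
Meridian's first-order condition: 97 - 3q_M - (3/2)(q_B) = 0.
So q_B = (98 - (3/2)q_M)/3 and q_M = (97 - (3/2)q_B)/3.
Solving the pair: q_B = 22, q_M = 64/3.
Price P = 146 - (3/2)·(130/3) = 81.
Bastion's profit: (81 - 48)·22 = 726.

726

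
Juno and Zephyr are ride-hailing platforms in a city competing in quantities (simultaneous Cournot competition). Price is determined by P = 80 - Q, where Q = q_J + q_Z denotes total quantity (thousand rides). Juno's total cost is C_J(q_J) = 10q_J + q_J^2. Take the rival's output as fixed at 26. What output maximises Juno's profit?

With the rival's output fixed at 26, Juno's profit is π_J = (80 - 26 - q_J)q_J - (10q_J + q_J²) = (54 - q_J)q_J - (10q_J + q_J²).
∂π_J/∂q_J = 44 - 4q_J = 0, so q_J = 11.

11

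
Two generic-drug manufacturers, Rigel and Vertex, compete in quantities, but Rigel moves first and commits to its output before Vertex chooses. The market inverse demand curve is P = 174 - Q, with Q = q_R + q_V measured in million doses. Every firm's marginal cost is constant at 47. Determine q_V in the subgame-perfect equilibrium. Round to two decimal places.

The follower Vertex best-responds to any q_R: π_V = (174 - Q)q_V - 47q_V.
Setting the follower's marginal profit to zero, 127 - q_R - 2q_V = 0, i.e. q_V = (127 - q_R)/2.
The leader anticipates this reaction. Substituting into P = 174 - Q gives P = 221/2 - (1/2)q_R, so π_R = (221/2 - (1/2)q_R)q_R - 47q_R.
Maximising: ∂π_R/∂q_R = 127/2 - q_R = 0, giving q_R = 127/2.
Then q_V = (127 - 127/2)/2 = 127/4.

31.75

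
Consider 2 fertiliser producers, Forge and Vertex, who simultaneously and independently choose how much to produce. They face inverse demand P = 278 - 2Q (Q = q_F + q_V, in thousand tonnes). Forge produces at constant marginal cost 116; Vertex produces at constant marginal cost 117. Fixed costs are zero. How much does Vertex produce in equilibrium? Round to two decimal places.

26.67

Forge's profit: π_F = (278 - 2Q)q_F - (116q_F). Setting ∂π_F/∂q_F = 0: 162 - 4q_F - 2(q_V) = 0.
Vertex's first-order condition: 161 - 4q_V - 2(q_F) = 0.
Rearranging gives the reaction functions q_F = (162 - 2q_V)/4 and q_V = (161 - 2q_F)/4.
Solving the pair: q_F = 163/6, q_V = 80/3.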